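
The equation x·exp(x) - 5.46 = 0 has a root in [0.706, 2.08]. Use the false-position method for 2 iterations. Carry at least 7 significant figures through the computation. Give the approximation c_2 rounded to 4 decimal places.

False-position update: c = (a·f(b) − b·f(a))/(f(b) − f(a)); replace the endpoint whose sign matches f(c).
f(0.706000) = -4.029735, f(2.080000) = 11.189295
step 1: c = 1.069811, f(c) = -2.341682 < 0 → new bracket [1.069811, 2.080000]
step 2: c = 1.244635, f(c) = -1.139038 < 0 → new bracket [1.244635, 2.080000]

1.2446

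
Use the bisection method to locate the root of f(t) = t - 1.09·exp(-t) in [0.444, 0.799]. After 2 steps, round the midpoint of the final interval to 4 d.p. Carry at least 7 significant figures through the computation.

f(0.444000) = -0.255197, f(0.799000) = 0.308741 (opposite signs)
step 1: m = 0.621500, f(m) = 0.036019 > 0 → root in [0.444000, 0.621500]
step 2: m = 0.532750, f(m) = -0.107067 < 0 → root in [0.532750, 0.621500]
Midpoint of [0.532750, 0.621500] = 0.577125

0.5771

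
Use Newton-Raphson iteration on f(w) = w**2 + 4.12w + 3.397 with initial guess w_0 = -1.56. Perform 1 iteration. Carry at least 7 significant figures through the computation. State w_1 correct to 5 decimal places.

-0.96340

f'(w) = 2w + 4.12
w_0 = -1.560000: f = -0.596600, f' = 1.000000 → w_1 = -1.560000 - (-0.596600)/(1.000000) = -0.963400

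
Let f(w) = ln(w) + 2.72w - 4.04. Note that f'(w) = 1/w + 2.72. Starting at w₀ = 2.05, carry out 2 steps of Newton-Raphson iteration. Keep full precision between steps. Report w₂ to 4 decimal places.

w_0 = 2.050000: f = 2.253840, f' = 3.207805 → w_1 = 2.050000 - (2.253840)/(3.207805) = 1.347389
w_1 = 1.347389: f = -0.076934, f' = 3.462176 → w_2 = 1.347389 - (-0.076934)/(3.462176) = 1.369610

1.3696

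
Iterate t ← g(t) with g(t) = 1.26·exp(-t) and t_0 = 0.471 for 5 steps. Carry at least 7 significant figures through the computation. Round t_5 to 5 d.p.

0.67813

t_1 = g(0.471000) = 0.786716
t_2 = g(0.786716) = 0.573726
t_3 = g(0.573726) = 0.709912
t_4 = g(0.709912) = 0.619526
t_5 = g(0.619526) = 0.678131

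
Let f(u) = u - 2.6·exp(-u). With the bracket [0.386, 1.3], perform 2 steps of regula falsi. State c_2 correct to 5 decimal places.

f(0.386000) = -1.381403, f(1.300000) = 0.591417
step 1: c = 1.025999, f(c) = 0.094059 > 0 → new bracket [0.386000, 1.025999]
step 2: c = 0.985199, f(c) = 0.014451 > 0 → new bracket [0.386000, 0.985199]

0.98520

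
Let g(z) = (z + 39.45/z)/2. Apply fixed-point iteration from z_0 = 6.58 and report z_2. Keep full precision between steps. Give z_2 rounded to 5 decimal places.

z_1 = g(6.580000) = 6.287720
z_2 = g(6.287720) = 6.280927

6.28093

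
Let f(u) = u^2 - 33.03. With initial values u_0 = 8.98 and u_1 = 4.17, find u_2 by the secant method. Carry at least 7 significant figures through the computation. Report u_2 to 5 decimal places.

f(u_0) = 47.610400, f(u_1) = -15.641100
u_2 = 4.170000 - (-15.641100)·(4.170000 - 8.980000)/(-15.641100 - (47.610400)) = 5.359437; f(u_2) = -4.306432

5.35944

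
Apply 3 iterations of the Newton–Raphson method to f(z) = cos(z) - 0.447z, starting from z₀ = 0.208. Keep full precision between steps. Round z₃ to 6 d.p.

f'(z) = -sin(z) - 0.447
z_0 = 0.208000: f = 0.885470, f' = -0.653503 → z_1 = 0.208000 - (0.885470)/(-0.653503) = 1.562958
z_1 = 1.562958: f = -0.690804, f' = -1.446969 → z_2 = 1.562958 - (-0.690804)/(-1.446969) = 1.085544
z_2 = 1.085544: f = -0.018806, f' = -1.331557 → z_3 = 1.085544 - (-0.018806)/(-1.331557) = 1.071420

1.071420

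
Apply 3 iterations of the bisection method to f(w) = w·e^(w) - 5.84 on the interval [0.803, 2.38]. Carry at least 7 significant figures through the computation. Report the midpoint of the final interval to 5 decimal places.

1.49294

f(0.803000) = -4.047521, f(2.380000) = 19.875669 (opposite signs)
step 1: m = 1.591500, f(m) = 1.976032 > 0 → root in [0.803000, 1.591500]
step 2: m = 1.197250, f(m) = -1.875906 < 0 → root in [1.197250, 1.591500]
step 3: m = 1.394375, f(m) = -0.217248 < 0 → root in [1.394375, 1.591500]
Midpoint of [1.394375, 1.591500] = 1.492938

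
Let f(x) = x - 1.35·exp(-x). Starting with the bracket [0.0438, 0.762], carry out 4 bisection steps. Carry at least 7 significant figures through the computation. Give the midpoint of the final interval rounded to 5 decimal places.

0.69467

f(0.043800) = -1.248346, f(0.762000) = 0.131912 (opposite signs)
step 1: m = 0.402900, f(m) = -0.499412 < 0 → root in [0.402900, 0.762000]
step 2: m = 0.582450, f(m) = -0.171563 < 0 → root in [0.582450, 0.762000]
step 3: m = 0.672225, f(m) = -0.017046 < 0 → root in [0.672225, 0.762000]
step 4: m = 0.717113, f(m) = 0.058097 > 0 → root in [0.672225, 0.717113]
Midpoint of [0.672225, 0.717113] = 0.694669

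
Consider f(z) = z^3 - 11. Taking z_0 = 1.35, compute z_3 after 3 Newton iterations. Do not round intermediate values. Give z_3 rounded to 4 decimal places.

f'(z) = 3z^2
z_0 = 1.350000: f = -8.539625, f' = 5.467500 → z_1 = 1.350000 - (-8.539625)/(5.467500) = 2.911888
z_1 = 2.911888: f = 13.690176, f' = 25.437283 → z_2 = 2.911888 - (13.690176)/(25.437283) = 2.373695
z_2 = 2.373695: f = 2.374415, f' = 16.903285 → z_3 = 2.373695 - (2.374415)/(16.903285) = 2.233224

2.2332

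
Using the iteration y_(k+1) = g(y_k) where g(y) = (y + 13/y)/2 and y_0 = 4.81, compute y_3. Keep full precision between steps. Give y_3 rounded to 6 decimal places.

y_1 = g(4.810000) = 3.756351
y_2 = g(3.756351) = 3.608578
y_3 = g(3.608578) = 3.605553

3.605553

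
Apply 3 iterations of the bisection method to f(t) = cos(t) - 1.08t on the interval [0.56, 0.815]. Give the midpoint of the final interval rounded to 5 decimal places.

f(0.560000) = 0.242455, f(0.815000) = -0.194332 (opposite signs)
step 1: m = 0.687500, f(m) = 0.030335 > 0 → root in [0.687500, 0.815000]
step 2: m = 0.751250, f(m) = -0.080514 < 0 → root in [0.687500, 0.751250]
step 3: m = 0.719375, f(m) = -0.024707 < 0 → root in [0.687500, 0.719375]
Midpoint of [0.687500, 0.719375] = 0.703437

0.70344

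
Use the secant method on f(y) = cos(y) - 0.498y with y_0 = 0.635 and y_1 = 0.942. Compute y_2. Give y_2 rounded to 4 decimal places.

1.0408

f(y_0) = 0.488842, f(y_1) = 0.119056
y_2 = 0.942000 - (0.119056)·(0.942000 - 0.635000)/(0.119056 - (0.488842)) = 1.040841; f(y_2) = -0.012844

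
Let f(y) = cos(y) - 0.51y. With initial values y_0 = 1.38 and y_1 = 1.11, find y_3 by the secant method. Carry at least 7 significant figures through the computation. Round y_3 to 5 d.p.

1.02239

f(y_0) = -0.514159, f(y_1) = -0.121438
y_2 = 1.110000 - (-0.121438)·(1.110000 - 1.380000)/(-0.121438 - (-0.514159)) = 1.026510; f(y_2) = -0.005712
y_3 = 1.026510 - (-0.005712)·(1.026510 - 1.110000)/(-0.005712 - (-0.121438)) = 1.022389; f(y_3) = -0.000089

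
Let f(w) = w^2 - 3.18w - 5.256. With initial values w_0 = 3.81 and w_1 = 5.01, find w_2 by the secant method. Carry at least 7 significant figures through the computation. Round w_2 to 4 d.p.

4.3163

f(w_0) = -2.855700, f(w_1) = 3.912300
w_2 = 5.010000 - (3.912300)·(5.010000 - 3.810000)/(3.912300 - (-2.855700)) = 4.316330; f(w_2) = -0.351226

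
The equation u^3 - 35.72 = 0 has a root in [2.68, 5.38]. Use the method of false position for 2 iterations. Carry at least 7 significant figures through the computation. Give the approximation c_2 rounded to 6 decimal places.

3.163968

False-position update: c = (a·f(b) − b·f(a))/(f(b) − f(a)); replace the endpoint whose sign matches f(c).
f(2.680000) = -16.471168, f(5.380000) = 120.000872
step 1: c = 3.005870, f(c) = -8.561198 < 0 → new bracket [3.005870, 5.380000]
step 2: c = 3.163968, f(c) = -4.046486 < 0 → new bracket [3.163968, 5.380000]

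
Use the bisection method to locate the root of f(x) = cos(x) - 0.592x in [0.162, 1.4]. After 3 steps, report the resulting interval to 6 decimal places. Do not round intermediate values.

f(0.162000) = 0.891003, f(1.400000) = -0.658833 (opposite signs)
step 1: m = 0.781000, f(m) = 0.247858 > 0 → root in [0.781000, 1.400000]
step 2: m = 1.090500, f(m) = -0.183534 < 0 → root in [0.781000, 1.090500]
step 3: m = 0.935750, f(m) = 0.039251 > 0 → root in [0.935750, 1.090500]

[0.935750, 1.090500]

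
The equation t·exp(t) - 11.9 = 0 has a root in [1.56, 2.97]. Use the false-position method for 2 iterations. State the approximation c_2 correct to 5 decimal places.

1.75912

f(1.560000) = -4.476239, f(2.970000) = 45.991001
step 1: c = 1.685061, f(c) = -2.812833 < 0 → new bracket [1.685061, 2.970000]
step 2: c = 1.759119, f(c) = -1.684230 < 0 → new bracket [1.759119, 2.970000]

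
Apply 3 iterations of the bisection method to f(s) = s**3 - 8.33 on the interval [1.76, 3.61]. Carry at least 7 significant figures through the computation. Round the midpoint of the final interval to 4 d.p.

f(1.760000) = -2.878224, f(3.610000) = 38.715881 (opposite signs)
step 1: m = 2.685000, f(m) = 11.026769 > 0 → root in [1.760000, 2.685000]
step 2: m = 2.222500, f(m) = 2.648053 > 0 → root in [1.760000, 2.222500]
step 3: m = 1.991250, f(m) = -0.434541 < 0 → root in [1.991250, 2.222500]
Midpoint of [1.991250, 2.222500] = 2.106875

2.1069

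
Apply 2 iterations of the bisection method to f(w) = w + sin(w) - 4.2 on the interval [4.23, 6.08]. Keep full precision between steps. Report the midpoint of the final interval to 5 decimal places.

4.92375

f(4.230000) = -0.855889, f(6.080000) = 1.678210 (opposite signs)
step 1: m = 5.155000, f(m) = 0.051364 > 0 → root in [4.230000, 5.155000]
step 2: m = 4.692500, f(m) = -0.507302 < 0 → root in [4.692500, 5.155000]
Midpoint of [4.692500, 5.155000] = 4.923750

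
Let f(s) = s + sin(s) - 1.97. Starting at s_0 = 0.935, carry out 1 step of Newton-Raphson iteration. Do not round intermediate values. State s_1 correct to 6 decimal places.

Newton update: s ← s − f(s)/f'(s).
f'(s) = 1 + cos(s)
s_0 = 0.935000: f = -0.230401, f' = 1.593818 → s_1 = 0.935000 - (-0.230401)/(1.593818) = 1.079559

1.079559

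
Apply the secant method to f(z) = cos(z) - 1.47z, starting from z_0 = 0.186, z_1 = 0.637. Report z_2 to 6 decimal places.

0.566012

f(z_0) = 0.709332, f(z_1) = -0.132506
z_2 = 0.637000 - (-0.132506)·(0.637000 - 0.186000)/(-0.132506 - (0.709332)) = 0.566012; f(z_2) = 0.012009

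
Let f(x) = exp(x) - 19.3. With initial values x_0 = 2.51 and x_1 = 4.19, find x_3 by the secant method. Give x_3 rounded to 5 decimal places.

f(x_0) = -6.995070, f(x_1) = 46.722791
x_2 = 4.190000 - (46.722791)·(4.190000 - 2.510000)/(46.722791 - (-6.995070)) = 2.728767; f(x_2) = -3.986000
x_3 = 2.728767 - (-3.986000)·(2.728767 - 4.190000)/(-3.986000 - (46.722791)) = 2.843629; f(x_3) = -2.122015

2.84363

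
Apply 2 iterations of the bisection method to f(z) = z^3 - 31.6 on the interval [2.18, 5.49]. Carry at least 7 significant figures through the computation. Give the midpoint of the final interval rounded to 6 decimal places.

f(2.180000) = -21.239768, f(5.490000) = 133.869149 (opposite signs)
step 1: m = 3.835000, f(m) = 24.802208 > 0 → root in [2.180000, 3.835000]
step 2: m = 3.007500, f(m) = -4.396993 < 0 → root in [3.007500, 3.835000]
Midpoint of [3.007500, 3.835000] = 3.421250

3.421250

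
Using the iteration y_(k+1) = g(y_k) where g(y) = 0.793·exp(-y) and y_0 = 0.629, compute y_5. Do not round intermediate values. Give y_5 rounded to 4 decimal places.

0.4835

y_1 = g(0.629000) = 0.422768
y_2 = g(0.422768) = 0.519598
y_3 = g(0.519598) = 0.471644
y_4 = g(0.471644) = 0.494812
y_5 = g(0.494812) = 0.483480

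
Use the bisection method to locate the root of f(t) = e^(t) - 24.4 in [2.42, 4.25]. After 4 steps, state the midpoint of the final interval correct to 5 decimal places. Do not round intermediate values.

3.16344

f(2.420000) = -13.154141, f(4.250000) = 45.705412 (opposite signs)
step 1: m = 3.335000, f(m) = 3.678383 > 0 → root in [2.420000, 3.335000]
step 2: m = 2.877500, f(m) = -6.630207 < 0 → root in [2.877500, 3.335000]
step 3: m = 3.106250, f(m) = -2.062877 < 0 → root in [3.106250, 3.335000]
step 4: m = 3.220625, f(m) = 0.643768 > 0 → root in [3.106250, 3.220625]
Midpoint of [3.106250, 3.220625] = 3.163438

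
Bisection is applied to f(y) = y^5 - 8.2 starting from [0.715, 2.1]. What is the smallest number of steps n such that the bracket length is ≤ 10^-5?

Initial width b − a = 2.1 − 0.715 = 1.385000.
After n steps the width is (b−a)/2^n; need (b−a)/2^n ≤ 10^-5.
So n ≥ log₂(1.385000/10^-5) = log₂(138500.0000) ≈ 17.0795.
Hence n = 18.

18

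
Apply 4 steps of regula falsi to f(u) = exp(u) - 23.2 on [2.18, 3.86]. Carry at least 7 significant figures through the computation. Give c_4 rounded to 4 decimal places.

3.1328

f(2.180000) = -14.353694, f(3.860000) = 24.265351
step 1: c = 2.804412, f(c) = -6.682635 < 0 → new bracket [2.804412, 3.860000]
step 2: c = 3.032347, f(c) = -2.454143 < 0 → new bracket [3.032347, 3.860000]
step 3: c = 3.108365, f(c) = -0.815579 < 0 → new bracket [3.108365, 3.860000]
step 4: c = 3.132807, f(c) = -0.261728 < 0 → new bracket [3.132807, 3.860000]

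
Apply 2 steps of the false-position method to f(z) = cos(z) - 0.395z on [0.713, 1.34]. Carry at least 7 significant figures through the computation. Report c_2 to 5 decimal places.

1.11424

False-position update: c = (a·f(b) − b·f(a))/(f(b) − f(a)); replace the endpoint whose sign matches f(c).
f(0.713000) = 0.474768, f(1.340000) = -0.300547
step 1: c = 1.096946, f(c) = 0.023021 > 0 → new bracket [1.096946, 1.340000]
step 2: c = 1.114239, f(c) = 0.000736 > 0 → new bracket [1.114239, 1.340000]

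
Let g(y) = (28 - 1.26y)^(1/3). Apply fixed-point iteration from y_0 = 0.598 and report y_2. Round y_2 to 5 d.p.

y_1 = g(0.598000) = 3.009103
y_2 = g(3.009103) = 2.892829

2.89283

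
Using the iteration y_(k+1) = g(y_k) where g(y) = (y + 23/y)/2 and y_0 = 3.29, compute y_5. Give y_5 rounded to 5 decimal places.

4.79583

y_1 = g(3.290000) = 5.140441
y_2 = g(5.140441) = 4.807383
y_3 = g(4.807383) = 4.795845
y_4 = g(4.795845) = 4.795832
y_5 = g(4.795832) = 4.795832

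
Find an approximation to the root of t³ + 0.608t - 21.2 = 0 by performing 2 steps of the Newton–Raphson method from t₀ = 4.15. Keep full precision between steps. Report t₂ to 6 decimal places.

Newton update: t ← t − f(t)/f'(t).
f'(t) = 3t² + 0.608
t_0 = 4.150000: f = 52.796575, f' = 52.275500 → t_1 = 4.150000 - (52.796575)/(52.275500) = 3.140032
t_1 = 3.140032: f = 11.669234, f' = 30.187405 → t_2 = 3.140032 - (11.669234)/(30.187405) = 2.753472

2.753472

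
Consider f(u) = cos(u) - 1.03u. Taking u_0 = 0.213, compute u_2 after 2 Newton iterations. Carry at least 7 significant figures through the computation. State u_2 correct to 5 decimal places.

f'(u) = -sin(u) - 1.03
u_0 = 0.213000: f = 0.758011, f' = -1.241393 → u_1 = 0.213000 - (0.758011)/(-1.241393) = 0.823613
u_1 = 0.823613: f = -0.168747, f' = -1.763606 → u_2 = 0.823613 - (-0.168747)/(-1.763606) = 0.727930

0.72793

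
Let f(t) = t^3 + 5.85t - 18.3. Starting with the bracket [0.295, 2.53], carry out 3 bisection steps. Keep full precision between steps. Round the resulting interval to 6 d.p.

f(0.295000) = -16.548578, f(2.530000) = 12.694777 (opposite signs)
step 1: m = 1.412500, f(m) = -7.218717 < 0 → root in [1.412500, 2.530000]
step 2: m = 1.971250, f(m) = 0.891748 > 0 → root in [1.412500, 1.971250]
step 3: m = 1.691875, f(m) = -3.559639 < 0 → root in [1.691875, 1.971250]

[1.691875, 1.971250]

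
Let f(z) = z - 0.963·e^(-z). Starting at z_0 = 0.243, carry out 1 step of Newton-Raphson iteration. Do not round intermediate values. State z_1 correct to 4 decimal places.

f'(z) = 1 + 0.963·e^(-z)
z_0 = 0.243000: f = -0.512253, f' = 1.755253 → z_1 = 0.243000 - (-0.512253)/(1.755253) = 0.534840

0.5348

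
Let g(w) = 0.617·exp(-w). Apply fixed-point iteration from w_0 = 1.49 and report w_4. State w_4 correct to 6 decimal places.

w_1 = g(1.490000) = 0.139055
w_2 = g(0.139055) = 0.536901
w_3 = g(0.536901) = 0.360672
w_4 = g(0.360672) = 0.430177

0.430177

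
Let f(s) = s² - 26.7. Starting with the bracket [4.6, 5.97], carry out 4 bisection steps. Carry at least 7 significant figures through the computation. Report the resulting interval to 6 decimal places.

[5.113750, 5.199375]

f(4.600000) = -5.540000, f(5.970000) = 8.940900 (opposite signs)
step 1: m = 5.285000, f(m) = 1.231225 > 0 → root in [4.600000, 5.285000]
step 2: m = 4.942500, f(m) = -2.271694 < 0 → root in [4.942500, 5.285000]
step 3: m = 5.113750, f(m) = -0.549561 < 0 → root in [5.113750, 5.285000]
step 4: m = 5.199375, f(m) = 0.333500 > 0 → root in [5.113750, 5.199375]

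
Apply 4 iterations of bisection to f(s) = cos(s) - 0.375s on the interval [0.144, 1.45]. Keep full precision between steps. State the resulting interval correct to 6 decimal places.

[1.123500, 1.205125]

f(0.144000) = 0.935650, f(1.450000) = -0.423247 (opposite signs)
step 1: m = 0.797000, f(m) = 0.399981 > 0 → root in [0.797000, 1.450000]
step 2: m = 1.123500, f(m) = 0.011217 > 0 → root in [1.123500, 1.450000]
step 3: m = 1.286750, f(m) = -0.202289 < 0 → root in [1.123500, 1.286750]
step 4: m = 1.205125, f(m) = -0.094346 < 0 → root in [1.123500, 1.205125]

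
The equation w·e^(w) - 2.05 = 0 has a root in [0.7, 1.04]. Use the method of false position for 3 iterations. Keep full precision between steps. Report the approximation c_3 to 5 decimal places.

f(0.700000) = -0.640373, f(1.040000) = 0.892386
step 1: c = 0.842049, f(c) = -0.095505 < 0 → new bracket [0.842049, 1.040000]
step 2: c = 0.861186, f(c) = -0.012464 < 0 → new bracket [0.861186, 1.040000]
step 3: c = 0.863649, f(c) = -0.001597 < 0 → new bracket [0.863649, 1.040000]

0.86365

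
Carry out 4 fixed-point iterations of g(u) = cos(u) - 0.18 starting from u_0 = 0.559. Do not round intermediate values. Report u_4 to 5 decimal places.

u_1 = g(0.559000) = 0.667786
u_2 = g(0.667786) = 0.605195
u_3 = g(0.605195) = 0.642391
u_4 = g(0.642391) = 0.620665

0.62067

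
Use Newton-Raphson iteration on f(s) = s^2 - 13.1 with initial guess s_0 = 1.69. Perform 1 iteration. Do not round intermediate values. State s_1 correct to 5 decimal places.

f'(s) = 2s
s_0 = 1.690000: f = -10.243900, f' = 3.380000 → s_1 = 1.690000 - (-10.243900)/(3.380000) = 4.720740

4.72074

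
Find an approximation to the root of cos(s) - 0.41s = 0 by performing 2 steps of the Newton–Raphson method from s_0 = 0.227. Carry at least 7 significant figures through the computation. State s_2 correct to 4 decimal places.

f'(s) = -sin(s) - 0.41
s_0 = 0.227000: f = 0.881276, f' = -0.635056 → s_1 = 0.227000 - (0.881276)/(-0.635056) = 1.614715
s_1 = 1.614715: f = -0.705937, f' = -1.409036 → s_2 = 1.614715 - (-0.705937)/(-1.409036) = 1.113707

1.1137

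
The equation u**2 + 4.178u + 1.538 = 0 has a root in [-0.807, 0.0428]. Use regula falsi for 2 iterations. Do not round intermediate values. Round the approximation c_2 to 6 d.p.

-0.414269

False-position update: c = (a·f(b) − b·f(a))/(f(b) − f(a)); replace the endpoint whose sign matches f(c).
f(-0.807000) = -1.182397, f(0.042800) = 1.718650
step 1: c = -0.460642, f(c) = -0.174371 < 0 → new bracket [-0.460642, 0.042800]
step 2: c = -0.414269, f(c) = -0.021196 < 0 → new bracket [-0.414269, 0.042800]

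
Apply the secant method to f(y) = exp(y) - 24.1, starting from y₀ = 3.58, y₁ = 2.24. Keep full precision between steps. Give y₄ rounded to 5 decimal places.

f(y_0) = 11.773541, f(y_1) = -14.706669
y_2 = 2.240000 - (-14.706669)·(2.240000 - 3.580000)/(-14.706669 - (11.773541)) = 2.984214; f(y_2) = -4.329049
y_3 = 2.984214 - (-4.329049)·(2.984214 - 2.240000)/(-4.329049 - (-14.706669)) = 3.294664; f(y_3) = 2.868359
y_4 = 3.294664 - (2.868359)·(3.294664 - 2.984214)/(2.868359 - (-4.329049)) = 3.170941; f(y_4) = -0.270091

3.17094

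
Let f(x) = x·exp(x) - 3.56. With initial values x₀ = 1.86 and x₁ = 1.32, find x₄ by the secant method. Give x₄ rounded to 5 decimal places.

Secant update: x_(k+1) = x_k − f(x_k)·(x_k − x_(k-1))/(f(x_k) − f(x_(k-1))).
f(x_0) = 8.388150, f(x_1) = 1.381316
x_2 = 1.320000 - (1.381316)·(1.320000 - 1.860000)/(1.381316 - (8.388150)) = 1.213545; f(x_2) = 0.524059
x_3 = 1.213545 - (0.524059)·(1.213545 - 1.320000)/(0.524059 - (1.381316)) = 1.148467; f(x_3) = 0.061526
x_4 = 1.148467 - (0.061526)·(1.148467 - 1.213545)/(0.061526 - (0.524059)) = 1.139811; f(x_4) = 0.003249

1.13981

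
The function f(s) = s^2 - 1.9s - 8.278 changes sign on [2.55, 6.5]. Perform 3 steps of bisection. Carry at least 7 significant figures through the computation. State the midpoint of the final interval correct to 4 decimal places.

f(2.550000) = -6.620500, f(6.500000) = 21.622000 (opposite signs)
step 1: m = 4.525000, f(m) = 3.600125 > 0 → root in [2.550000, 4.525000]
step 2: m = 3.537500, f(m) = -2.485344 < 0 → root in [3.537500, 4.525000]
step 3: m = 4.031250, f(m) = 0.313602 > 0 → root in [3.537500, 4.031250]
Midpoint of [3.537500, 4.031250] = 3.784375

3.7844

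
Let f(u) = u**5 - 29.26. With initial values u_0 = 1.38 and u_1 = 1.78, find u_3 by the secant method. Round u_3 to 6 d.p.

Secant update: u_(k+1) = u_k − f(u_k)·(u_k − u_(k-1))/(f(u_k) − f(u_(k-1))).
f(u_0) = -24.255100, f(u_1) = -11.391010
u_2 = 1.780000 - (-11.391010)·(1.780000 - 1.380000)/(-11.391010 - (-24.255100)) = 2.134196; f(u_2) = 15.016276
u_3 = 2.134196 - (15.016276)·(2.134196 - 1.780000)/(15.016276 - (-11.391010)) = 1.932785; f(u_3) = -2.287694

1.932785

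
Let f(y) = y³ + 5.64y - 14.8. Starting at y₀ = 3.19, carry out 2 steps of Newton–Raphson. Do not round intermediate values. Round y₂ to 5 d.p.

1.79162

f'(y) = 3y² + 5.64
y_0 = 3.190000: f = 35.653359, f' = 36.168300 → y_1 = 3.190000 - (35.653359)/(36.168300) = 2.204237
y_1 = 2.204237: f = 8.341544, f' = 20.215987 → y_2 = 2.204237 - (8.341544)/(20.215987) = 1.791616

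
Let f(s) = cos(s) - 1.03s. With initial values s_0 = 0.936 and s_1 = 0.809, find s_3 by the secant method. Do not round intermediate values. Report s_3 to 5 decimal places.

0.72609

f(s_0) = -0.371066, f(s_1) = -0.143048
s_2 = 0.809000 - (-0.143048)·(0.809000 - 0.936000)/(-0.143048 - (-0.371066)) = 0.729327; f(s_2) = -0.005583
s_3 = 0.729327 - (-0.005583)·(0.729327 - 0.809000)/(-0.005583 - (-0.143048)) = 0.726091; f(s_3) = -0.000098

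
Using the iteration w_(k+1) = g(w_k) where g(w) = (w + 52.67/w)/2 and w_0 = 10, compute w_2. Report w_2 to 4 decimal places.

7.2667

w_1 = g(10.000000) = 7.633500
w_2 = g(7.633500) = 7.266675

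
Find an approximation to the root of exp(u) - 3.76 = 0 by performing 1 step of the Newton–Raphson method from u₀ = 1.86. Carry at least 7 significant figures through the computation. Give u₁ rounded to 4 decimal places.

Newton update: u ← u − f(u)/f'(u).
f'(u) = exp(u)
u_0 = 1.860000: f = 2.663737, f' = 6.423737 → u_1 = 1.860000 - (2.663737)/(6.423737) = 1.445329

1.4453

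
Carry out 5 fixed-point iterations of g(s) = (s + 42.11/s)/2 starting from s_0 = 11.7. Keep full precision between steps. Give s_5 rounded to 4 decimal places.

6.4892

s_1 = g(11.700000) = 7.649573
s_2 = g(7.649573) = 6.577228
s_3 = g(6.577228) = 6.489811
s_4 = g(6.489811) = 6.489222
s_5 = g(6.489222) = 6.489222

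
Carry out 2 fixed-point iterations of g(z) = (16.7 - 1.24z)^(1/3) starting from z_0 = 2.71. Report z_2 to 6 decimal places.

2.396243

z_1 = g(2.710000) = 2.371634
z_2 = g(2.371634) = 2.396243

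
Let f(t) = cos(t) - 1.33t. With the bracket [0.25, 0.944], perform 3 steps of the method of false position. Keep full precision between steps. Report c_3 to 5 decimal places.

0.61429

f(0.250000) = 0.636412, f(0.944000) = -0.668967
step 1: c = 0.588346, f(c) = 0.049359 > 0 → new bracket [0.588346, 0.944000]
step 2: c = 0.612785, f(c) = 0.003046 > 0 → new bracket [0.612785, 0.944000]
step 3: c = 0.614286, f(c) = 0.000185 > 0 → new bracket [0.614286, 0.944000]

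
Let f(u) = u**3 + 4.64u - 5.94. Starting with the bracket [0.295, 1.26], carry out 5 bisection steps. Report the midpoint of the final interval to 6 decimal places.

1.033828

f(0.295000) = -4.545528, f(1.260000) = 1.906776 (opposite signs)
step 1: m = 0.777500, f(m) = -1.862396 < 0 → root in [0.777500, 1.260000]
step 2: m = 1.018750, f(m) = -0.155689 < 0 → root in [1.018750, 1.260000]
step 3: m = 1.139375, f(m) = 0.825809 > 0 → root in [1.018750, 1.139375]
step 4: m = 1.079063, f(m) = 0.323284 > 0 → root in [1.018750, 1.079063]
step 5: m = 1.048906, f(m) = 0.080936 > 0 → root in [1.018750, 1.048906]
Midpoint of [1.018750, 1.048906] = 1.033828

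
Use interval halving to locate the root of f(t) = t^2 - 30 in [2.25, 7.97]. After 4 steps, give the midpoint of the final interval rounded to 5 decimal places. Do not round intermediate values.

f(2.250000) = -24.937500, f(7.970000) = 33.520900 (opposite signs)
step 1: m = 5.110000, f(m) = -3.887900 < 0 → root in [5.110000, 7.970000]
step 2: m = 6.540000, f(m) = 12.771600 > 0 → root in [5.110000, 6.540000]
step 3: m = 5.825000, f(m) = 3.930625 > 0 → root in [5.110000, 5.825000]
step 4: m = 5.467500, f(m) = -0.106444 < 0 → root in [5.467500, 5.825000]
Midpoint of [5.467500, 5.825000] = 5.646250

5.64625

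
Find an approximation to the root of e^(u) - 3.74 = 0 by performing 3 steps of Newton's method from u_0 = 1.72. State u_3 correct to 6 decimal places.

1.319089

f'(u) = e^(u)
u_0 = 1.720000: f = 1.844528, f' = 5.584528 → u_1 = 1.720000 - (1.844528)/(5.584528) = 1.389707
u_1 = 1.389707: f = 0.273675, f' = 4.013675 → u_2 = 1.389707 - (0.273675)/(4.013675) = 1.321522
u_2 = 1.321522: f = 0.009122, f' = 3.749122 → u_3 = 1.321522 - (0.009122)/(3.749122) = 1.319089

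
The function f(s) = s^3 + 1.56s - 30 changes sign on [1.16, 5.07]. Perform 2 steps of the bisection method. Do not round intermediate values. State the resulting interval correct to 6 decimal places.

f(1.160000) = -26.629504, f(5.070000) = 108.233043 (opposite signs)
step 1: m = 3.115000, f(m) = 5.084946 > 0 → root in [1.160000, 3.115000]
step 2: m = 2.137500, f(m) = -16.899463 < 0 → root in [2.137500, 3.115000]

[2.137500, 3.115000]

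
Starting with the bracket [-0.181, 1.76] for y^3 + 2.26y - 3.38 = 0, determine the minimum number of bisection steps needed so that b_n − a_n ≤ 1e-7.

Initial width b − a = 1.76 − -0.181 = 1.941000.
After n steps the width is (b−a)/2^n; need (b−a)/2^n ≤ 1e-7.
So n ≥ log₂(1.941000/1e-7) = log₂(19410000.0000) ≈ 24.2103.
Hence n = 25.

25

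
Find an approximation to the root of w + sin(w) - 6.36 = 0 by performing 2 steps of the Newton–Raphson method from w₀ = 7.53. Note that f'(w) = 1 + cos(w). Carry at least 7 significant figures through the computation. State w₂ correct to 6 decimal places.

6.330774

w_0 = 7.530000: f = 2.117975, f' = 1.318344 → w_1 = 7.530000 - (2.117975)/(1.318344) = 5.923457
w_1 = 5.923457: f = -0.788563, f' = 1.935993 → w_2 = 5.923457 - (-0.788563)/(1.935993) = 6.330774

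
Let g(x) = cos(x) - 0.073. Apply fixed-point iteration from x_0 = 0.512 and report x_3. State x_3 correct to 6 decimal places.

x_1 = g(0.512000) = 0.798766
x_2 = g(0.798766) = 0.624591
x_3 = g(0.624591) = 0.738202

0.738202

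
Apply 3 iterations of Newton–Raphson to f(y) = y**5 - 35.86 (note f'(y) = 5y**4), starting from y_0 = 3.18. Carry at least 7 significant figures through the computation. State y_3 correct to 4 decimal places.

2.0783

y_0 = 3.180000: f = 289.328815, f' = 511.303169 → y_1 = 3.180000 - (289.328815)/(511.303169) = 2.614135
y_1 = 2.614135: f = 86.218633, f' = 233.497228 → y_2 = 2.614135 - (86.218633)/(233.497228) = 2.244885
y_2 = 2.244885: f = 21.152611, f' = 126.983340 → y_3 = 2.244885 - (21.152611)/(126.983340) = 2.078308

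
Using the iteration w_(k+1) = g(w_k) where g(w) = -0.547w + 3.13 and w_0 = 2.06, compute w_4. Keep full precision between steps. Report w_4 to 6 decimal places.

w_1 = g(2.060000) = 2.003180
w_2 = g(2.003180) = 2.034261
w_3 = g(2.034261) = 2.017259
w_4 = g(2.017259) = 2.026559

2.026559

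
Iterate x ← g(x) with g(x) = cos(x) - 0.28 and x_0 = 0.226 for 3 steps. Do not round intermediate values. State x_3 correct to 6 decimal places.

x_1 = g(0.226000) = 0.694571
x_2 = g(0.694571) = 0.488329
x_3 = g(0.488329) = 0.603118

0.603118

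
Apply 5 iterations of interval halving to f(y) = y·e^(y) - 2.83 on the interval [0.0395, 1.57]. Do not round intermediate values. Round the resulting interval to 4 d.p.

[0.9961, 1.0439]

f(0.039500) = -2.788909, f(1.570000) = 4.716438 (opposite signs)
step 1: m = 0.804750, f(m) = -1.030468 < 0 → root in [0.804750, 1.570000]
step 2: m = 1.187375, f(m) = 1.062766 > 0 → root in [0.804750, 1.187375]
step 3: m = 0.996063, f(m) = -0.133062 < 0 → root in [0.996063, 1.187375]
step 4: m = 1.091719, f(m) = 0.422656 > 0 → root in [0.996063, 1.091719]
step 5: m = 1.043891, f(m) = 0.134906 > 0 → root in [0.996063, 1.043891]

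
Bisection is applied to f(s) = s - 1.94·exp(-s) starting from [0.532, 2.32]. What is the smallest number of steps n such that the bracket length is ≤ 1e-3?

11

Initial width b − a = 2.32 − 0.532 = 1.788000.
After n steps the width is (b−a)/2^n; need (b−a)/2^n ≤ 1e-3.
So n ≥ log₂(1.788000/1e-3) = log₂(1788.0000) ≈ 10.8041.
Hence n = 11.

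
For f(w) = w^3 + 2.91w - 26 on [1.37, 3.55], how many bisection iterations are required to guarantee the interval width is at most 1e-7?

Initial width b − a = 3.55 − 1.37 = 2.180000.
After n steps the width is (b−a)/2^n; need (b−a)/2^n ≤ 1e-7.
So n ≥ log₂(2.180000/1e-7) = log₂(21800000.0000) ≈ 24.3778.
Hence n = 25.

25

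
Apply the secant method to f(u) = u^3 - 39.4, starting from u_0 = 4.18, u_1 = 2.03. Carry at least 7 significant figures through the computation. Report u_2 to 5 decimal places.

f(u_0) = 33.634632, f(u_1) = -31.034573
u_2 = 2.030000 - (-31.034573)·(2.030000 - 4.180000)/(-31.034573 - (33.634632)) = 3.061779; f(u_2) = -10.697380

3.06178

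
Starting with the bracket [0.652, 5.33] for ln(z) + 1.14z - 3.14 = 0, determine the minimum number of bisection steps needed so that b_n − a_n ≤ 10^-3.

Initial width b − a = 5.33 − 0.652 = 4.678000.
After n steps the width is (b−a)/2^n; need (b−a)/2^n ≤ 10^-3.
So n ≥ log₂(4.678000/10^-3) = log₂(4678.0000) ≈ 12.1917.
Hence n = 13.

13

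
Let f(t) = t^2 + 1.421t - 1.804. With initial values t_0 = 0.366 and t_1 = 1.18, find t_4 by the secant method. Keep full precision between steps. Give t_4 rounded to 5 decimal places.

0.80909

f(t_0) = -1.149958, f(t_1) = 1.265180
t_2 = 1.180000 - (1.265180)·(1.180000 - 0.366000)/(1.265180 - (-1.149958)) = 0.753583; f(t_2) = -0.165272
t_3 = 0.753583 - (-0.165272)·(0.753583 - 1.180000)/(-0.165272 - (1.265180)) = 0.802850; f(t_3) = -0.018581
t_4 = 0.802850 - (-0.018581)·(0.802850 - 0.753583)/(-0.018581 - (-0.165272)) = 0.809091; f(t_4) = 0.000346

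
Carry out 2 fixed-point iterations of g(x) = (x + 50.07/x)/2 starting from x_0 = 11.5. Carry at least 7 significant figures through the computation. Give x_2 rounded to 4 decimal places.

7.1217

x_1 = g(11.500000) = 7.926957
x_2 = g(7.926957) = 7.121689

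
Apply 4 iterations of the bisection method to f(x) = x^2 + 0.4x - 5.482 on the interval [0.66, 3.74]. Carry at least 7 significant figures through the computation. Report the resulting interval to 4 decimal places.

[2.0075, 2.2000]

f(0.660000) = -4.782400, f(3.740000) = 10.001600 (opposite signs)
step 1: m = 2.200000, f(m) = 0.238000 > 0 → root in [0.660000, 2.200000]
step 2: m = 1.430000, f(m) = -2.865100 < 0 → root in [1.430000, 2.200000]
step 3: m = 1.815000, f(m) = -1.461775 < 0 → root in [1.815000, 2.200000]
step 4: m = 2.007500, f(m) = -0.648944 < 0 → root in [2.007500, 2.200000]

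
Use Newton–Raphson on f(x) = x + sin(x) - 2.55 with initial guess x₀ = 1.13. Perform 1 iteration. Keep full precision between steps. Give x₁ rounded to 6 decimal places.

1.491395

Newton update: x ← x − f(x)/f'(x).
f'(x) = 1 + cos(x)
x_0 = 1.130000: f = -0.515588, f' = 1.426660 → x_1 = 1.130000 - (-0.515588)/(1.426660) = 1.491395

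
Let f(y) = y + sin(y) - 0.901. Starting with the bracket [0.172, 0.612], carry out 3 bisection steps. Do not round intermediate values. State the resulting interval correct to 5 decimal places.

f(0.172000) = -0.557847, f(0.612000) = 0.285506 (opposite signs)
step 1: m = 0.392000, f(m) = -0.126963 < 0 → root in [0.392000, 0.612000]
step 2: m = 0.502000, f(m) = 0.082180 > 0 → root in [0.392000, 0.502000]
step 3: m = 0.447000, f(m) = -0.021738 < 0 → root in [0.447000, 0.502000]

[0.44700, 0.50200]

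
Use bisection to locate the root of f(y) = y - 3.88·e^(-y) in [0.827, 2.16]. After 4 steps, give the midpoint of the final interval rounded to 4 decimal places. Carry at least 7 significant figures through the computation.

1.2019

f(0.827000) = -0.869954, f(2.160000) = 1.712539 (opposite signs)
step 1: m = 1.493500, f(m) = 0.622109 > 0 → root in [0.827000, 1.493500]
step 2: m = 1.160250, f(m) = -0.055772 < 0 → root in [1.160250, 1.493500]
step 3: m = 1.326875, f(m) = 0.297491 > 0 → root in [1.160250, 1.326875]
step 4: m = 1.243562, f(m) = 0.124745 > 0 → root in [1.160250, 1.243562]
Midpoint of [1.160250, 1.243562] = 1.201906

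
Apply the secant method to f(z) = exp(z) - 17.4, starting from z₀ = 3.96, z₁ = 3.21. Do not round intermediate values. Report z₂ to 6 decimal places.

3.010048

f(z_0) = 35.057326, f(z_1) = 7.379086
z_2 = 3.210000 - (7.379086)·(3.210000 - 3.960000)/(7.379086 - (35.057326)) = 3.010048; f(z_2) = 2.888377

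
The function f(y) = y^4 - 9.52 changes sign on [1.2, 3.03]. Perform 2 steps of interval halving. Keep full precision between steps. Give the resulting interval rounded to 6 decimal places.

[1.657500, 2.115000]

f(1.200000) = -7.446400, f(3.030000) = 74.768925 (opposite signs)
step 1: m = 2.115000, f(m) = 10.489742 > 0 → root in [1.200000, 2.115000]
step 2: m = 1.657500, f(m) = -1.972308 < 0 → root in [1.657500, 2.115000]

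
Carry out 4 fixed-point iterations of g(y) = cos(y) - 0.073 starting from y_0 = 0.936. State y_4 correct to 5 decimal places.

y_1 = g(0.936000) = 0.520014
y_2 = g(0.520014) = 0.794812
y_3 = g(0.794812) = 0.627419
y_4 = g(0.627419) = 0.736546

0.73655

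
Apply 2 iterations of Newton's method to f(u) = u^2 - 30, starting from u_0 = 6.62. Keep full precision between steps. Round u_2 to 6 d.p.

5.478098

f'(u) = 2u
u_0 = 6.620000: f = 13.824400, f' = 13.240000 → u_1 = 6.620000 - (13.824400)/(13.240000) = 5.575861
u_1 = 5.575861: f = 1.090226, f' = 11.151722 → u_2 = 5.575861 - (1.090226)/(11.151722) = 5.478098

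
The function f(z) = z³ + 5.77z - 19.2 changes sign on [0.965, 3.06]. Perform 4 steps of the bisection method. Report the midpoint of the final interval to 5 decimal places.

1.94703

f(0.965000) = -12.733318, f(3.060000) = 27.108816 (opposite signs)
step 1: m = 2.012500, f(m) = 0.563064 > 0 → root in [0.965000, 2.012500]
step 2: m = 1.488750, f(m) = -7.310282 < 0 → root in [1.488750, 2.012500]
step 3: m = 1.750625, f(m) = -3.733775 < 0 → root in [1.750625, 2.012500]
step 4: m = 1.881563, f(m) = -1.682131 < 0 → root in [1.881563, 2.012500]
Midpoint of [1.881563, 2.012500] = 1.947031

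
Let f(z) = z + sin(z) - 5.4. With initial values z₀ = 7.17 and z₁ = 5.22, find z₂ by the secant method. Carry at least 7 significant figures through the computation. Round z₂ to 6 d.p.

Secant update: z_(k+1) = z_k − f(z_k)·(z_k − z_(k-1))/(f(z_k) − f(z_(k-1))).
f(z_0) = 2.545063, f(z_1) = -1.053908
z_2 = 5.220000 - (-1.053908)·(5.220000 - 7.170000)/(-1.053908 - (2.545063)) = 5.791030; f(z_2) = -0.081496

5.791030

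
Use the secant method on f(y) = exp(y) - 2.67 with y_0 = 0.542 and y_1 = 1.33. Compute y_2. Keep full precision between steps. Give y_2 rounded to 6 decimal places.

0.905329

Secant update: y_(k+1) = y_k − f(y_k)·(y_k − y_(k-1))/(f(y_k) − f(y_(k-1))).
f(y_0) = -0.950558, f(y_1) = 1.111043
y_2 = 1.330000 - (1.111043)·(1.330000 - 0.542000)/(1.111043 - (-0.950558)) = 0.905329; f(y_2) = -0.197255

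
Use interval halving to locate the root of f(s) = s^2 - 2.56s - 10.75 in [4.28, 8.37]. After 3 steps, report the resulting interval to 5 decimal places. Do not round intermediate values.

[4.79125, 5.30250]

f(4.280000) = -3.388400, f(8.370000) = 37.879700 (opposite signs)
step 1: m = 6.325000, f(m) = 13.063625 > 0 → root in [4.280000, 6.325000]
step 2: m = 5.302500, f(m) = 3.792106 > 0 → root in [4.280000, 5.302500]
step 3: m = 4.791250, f(m) = -0.059523 < 0 → root in [4.791250, 5.302500]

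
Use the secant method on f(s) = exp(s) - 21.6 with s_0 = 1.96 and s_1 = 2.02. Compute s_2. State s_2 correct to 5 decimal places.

Secant update: s_(k+1) = s_k − f(s_k)·(s_k − s_(k-1))/(f(s_k) − f(s_(k-1))).
f(s_0) = -14.500673, f(s_1) = -14.061675
s_2 = 2.020000 - (-14.061675)·(2.020000 - 1.960000)/(-14.061675 - (-14.500673)) = 3.941878; f(s_2) = 29.915275

3.94188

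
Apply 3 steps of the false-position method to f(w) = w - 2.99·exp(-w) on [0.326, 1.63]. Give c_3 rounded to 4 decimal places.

1.0522

f(0.326000) = -1.832198, f(1.630000) = 1.044171
step 1: c = 1.156626, f(c) = 0.216134 > 0 → new bracket [0.326000, 1.156626]
step 2: c = 1.068981, f(c) = 0.042339 > 0 → new bracket [0.326000, 1.068981]
step 3: c = 1.052199, f(c) = 0.008184 > 0 → new bracket [0.326000, 1.052199]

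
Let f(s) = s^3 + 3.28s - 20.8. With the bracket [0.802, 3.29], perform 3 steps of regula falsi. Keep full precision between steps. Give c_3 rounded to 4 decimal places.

2.3108

f(0.802000) = -17.653590, f(3.290000) = 25.602489
step 1: c = 1.817398, f(c) = -8.836187 < 0 → new bracket [1.817398, 3.290000]
step 2: c = 2.195234, f(c) = -3.020678 < 0 → new bracket [2.195234, 3.290000]
step 3: c = 2.310768, f(c) = -0.881994 < 0 → new bracket [2.310768, 3.290000]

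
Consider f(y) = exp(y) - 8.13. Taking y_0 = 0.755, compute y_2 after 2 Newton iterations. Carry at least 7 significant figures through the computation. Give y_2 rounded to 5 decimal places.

2.80368

Newton update: y ← y − f(y)/f'(y).
f'(y) = exp(y)
y_0 = 0.755000: f = -6.002388, f' = 2.127612 → y_1 = 0.755000 - (-6.002388)/(2.127612) = 3.576186
y_1 = 3.576186: f = 27.606990, f' = 35.736990 → y_2 = 3.576186 - (27.606990)/(35.736990) = 2.803682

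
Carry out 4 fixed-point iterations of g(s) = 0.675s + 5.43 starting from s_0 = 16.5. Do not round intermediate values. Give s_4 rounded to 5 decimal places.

s_1 = g(16.500000) = 16.567500
s_2 = g(16.567500) = 16.613063
s_3 = g(16.613063) = 16.643817
s_4 = g(16.643817) = 16.664577

16.66458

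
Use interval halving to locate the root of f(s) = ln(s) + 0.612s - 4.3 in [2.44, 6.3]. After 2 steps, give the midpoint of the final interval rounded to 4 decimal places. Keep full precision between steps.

4.8525

f(2.440000) = -1.914722, f(6.300000) = 1.396150 (opposite signs)
step 1: m = 4.370000, f(m) = -0.150797 < 0 → root in [4.370000, 6.300000]
step 2: m = 5.335000, f(m) = 0.639309 > 0 → root in [4.370000, 5.335000]
Midpoint of [4.370000, 5.335000] = 4.852500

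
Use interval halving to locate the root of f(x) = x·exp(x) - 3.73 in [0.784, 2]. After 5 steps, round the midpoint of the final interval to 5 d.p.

f(0.784000) = -2.012871, f(2.000000) = 11.048112 (opposite signs)
step 1: m = 1.392000, f(m) = 1.869860 > 0 → root in [0.784000, 1.392000]
step 2: m = 1.088000, f(m) = -0.500455 < 0 → root in [1.088000, 1.392000]
step 3: m = 1.240000, f(m) = 0.554961 > 0 → root in [1.088000, 1.240000]
step 4: m = 1.164000, f(m) = -0.002036 < 0 → root in [1.164000, 1.240000]
step 5: m = 1.202000, f(m) = 0.268770 > 0 → root in [1.164000, 1.202000]
Midpoint of [1.164000, 1.202000] = 1.183000

1.18300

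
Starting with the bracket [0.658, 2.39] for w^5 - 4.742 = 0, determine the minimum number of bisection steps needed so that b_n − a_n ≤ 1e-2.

Initial width b − a = 2.39 − 0.658 = 1.732000.
After n steps the width is (b−a)/2^n; need (b−a)/2^n ≤ 1e-2.
So n ≥ log₂(1.732000/1e-2) = log₂(173.2000) ≈ 7.4363.
Hence n = 8.

8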